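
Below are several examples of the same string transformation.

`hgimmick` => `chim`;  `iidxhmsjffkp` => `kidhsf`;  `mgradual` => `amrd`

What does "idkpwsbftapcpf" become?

Rule — move the last 3 characters to the front (rotate right by 3), then keep every other character starting from the second (positions 2nd, 4th, 6th, ...).
Working it through for "idkpwsbftapcpf": intermediate "cpfidkpwsbftap", final "pikwbtp".

pikwbtp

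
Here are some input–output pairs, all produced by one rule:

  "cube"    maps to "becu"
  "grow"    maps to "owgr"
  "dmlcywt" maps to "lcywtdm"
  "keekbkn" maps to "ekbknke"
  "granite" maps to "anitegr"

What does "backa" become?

What's happening: move the first 2 characters to the end (rotate left by 2).
"backa" → "ckaba".

ckaba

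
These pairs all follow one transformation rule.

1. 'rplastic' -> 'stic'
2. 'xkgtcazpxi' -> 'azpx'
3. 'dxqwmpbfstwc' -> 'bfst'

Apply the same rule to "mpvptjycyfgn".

ycyf

What's happening: swap the front and back halves of the string, then keep only the first 4 characters.
"mpvptjycyfgn" → "ycyfgnmpvptj" → "ycyf".
(Check on "rplastic": → "sticrpla" → "stic" ✓)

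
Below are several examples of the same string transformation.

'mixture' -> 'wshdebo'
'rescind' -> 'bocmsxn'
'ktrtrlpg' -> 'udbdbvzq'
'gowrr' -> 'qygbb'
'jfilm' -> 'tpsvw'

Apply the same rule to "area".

kbok

The pattern: shift every letter 10 places forward in the alphabet (wrapping around).
"area" → "kbok".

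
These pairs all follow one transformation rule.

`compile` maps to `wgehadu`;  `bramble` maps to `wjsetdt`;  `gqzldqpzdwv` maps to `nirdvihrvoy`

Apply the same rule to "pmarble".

wesjtdh

What's happening: shift every letter 8 places backward in the alphabet (wrapping around), then swap the first and last characters.
"pmarble" → "hesjtdw" → "wesjtdh".
(Check on "compile": → "ugehadw" → "wgehadu" ✓)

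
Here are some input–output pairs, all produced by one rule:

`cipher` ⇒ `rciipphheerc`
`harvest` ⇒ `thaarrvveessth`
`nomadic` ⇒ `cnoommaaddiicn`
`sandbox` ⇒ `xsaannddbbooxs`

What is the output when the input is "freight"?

tfrreeiigghhtf

The rule is to double every character, then swap the first and last characters.
"freight" → "ffrreeiigghhtt" → "tfrreeiigghhtf".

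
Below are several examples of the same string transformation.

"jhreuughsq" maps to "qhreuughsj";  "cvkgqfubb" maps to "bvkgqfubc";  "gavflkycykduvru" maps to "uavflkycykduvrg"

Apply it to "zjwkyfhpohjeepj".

Looking at the pairs, the operation is to swap the first and last characters.
"zjwkyfhpohjeepj" → "jjwkyfhpohjeepz".

jjwkyfhpohjeepz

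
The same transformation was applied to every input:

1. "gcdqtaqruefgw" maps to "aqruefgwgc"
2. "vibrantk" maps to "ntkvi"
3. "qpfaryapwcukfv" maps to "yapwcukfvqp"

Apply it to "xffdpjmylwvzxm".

jmylwvzxmxf

Looking at the pairs, the operation is to move the first 2 characters to the end (rotate left by 2), then delete the first 3 characters.
Applying both steps to "xffdpjmylwvzxm": "fdpjmylwvzxmxf", then "jmylwvzxmxf".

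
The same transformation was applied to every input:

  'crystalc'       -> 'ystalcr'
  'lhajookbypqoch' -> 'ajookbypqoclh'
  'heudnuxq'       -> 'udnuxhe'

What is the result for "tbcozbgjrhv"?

cozbgjrhtb

Looking at the pairs, the operation is to delete the last character, then move the first 2 characters to the end (rotate left by 2).
Working it through for "tbcozbgjrhv": intermediate "tbcozbgjrh", final "cozbgjrhtb".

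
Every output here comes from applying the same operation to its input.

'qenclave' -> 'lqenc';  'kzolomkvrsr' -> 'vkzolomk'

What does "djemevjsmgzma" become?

gdjemevjsm

Looking at the pairs, the operation is to delete the last 3 characters, then move the last character to the front.
For "djemevjsmgzma", step one produces "djemevjsmg"; step two turns that into "gdjemevjsm".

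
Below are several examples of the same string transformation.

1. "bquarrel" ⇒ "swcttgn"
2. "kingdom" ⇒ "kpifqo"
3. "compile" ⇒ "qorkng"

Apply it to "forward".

qtyctf

The rule is to shift every letter 2 places forward in the alphabet (wrapping around), then delete the first character.
"forward" → "hqtyctf" → "qtyctf".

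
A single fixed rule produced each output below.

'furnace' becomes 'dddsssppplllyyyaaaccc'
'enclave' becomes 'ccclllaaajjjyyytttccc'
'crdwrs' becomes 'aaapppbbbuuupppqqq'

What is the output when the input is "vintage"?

The transformation: repeat every character 3 times, then shift every letter 2 places backward in the alphabet (wrapping around).
Applying both steps to "vintage": "vvviiinnntttaaagggeee", then "tttggglllrrryyyeeeccc".
(Check on "enclave": → "eeennnccclllaaavvveee" → "ccclllaaajjjyyytttccc" ✓)

tttggglllrrryyyeeeccc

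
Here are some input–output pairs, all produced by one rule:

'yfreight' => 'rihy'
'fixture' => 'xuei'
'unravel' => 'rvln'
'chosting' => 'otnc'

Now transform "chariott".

What's happening: move the first 2 characters to the end (rotate left by 2), then keep every other character starting from the first (positions 1st, 3rd, 5th, ...).
Applying both steps to "chariott": "ariottch", then "aitc".
(Check on "yfreight": → "reightyf" → "rihy" ✓)

aitc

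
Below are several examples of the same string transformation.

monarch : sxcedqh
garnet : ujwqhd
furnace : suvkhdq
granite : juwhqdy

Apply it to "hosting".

dwxeijy

Looking at the pairs, the operation is to move the last 2 characters to the front (rotate right by 2), then shift every letter 10 places backward in the alphabet (wrapping around).
So "hosting" becomes "dwxeijy".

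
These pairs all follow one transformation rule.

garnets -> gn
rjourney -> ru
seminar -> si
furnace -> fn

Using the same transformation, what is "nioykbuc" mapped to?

Rule — move the last 2 characters to the front (rotate right by 2), then keep one character in every 3, starting at position 3 (positions 3rd, 6th, 9th, ...).
Applying both steps to "nioykbuc": "ucnioykb", then "ny".
(Check on "seminar": → "arsemin" → "si" ✓)

ny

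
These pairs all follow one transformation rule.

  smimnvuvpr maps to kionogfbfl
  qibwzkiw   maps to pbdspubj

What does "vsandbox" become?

qhuwgtlo

What's happening: shift every letter 7 places backward in the alphabet (wrapping around), then reverse the string.
Applying both steps to "vsandbox": "oltgwuhq", then "qhuwgtlo".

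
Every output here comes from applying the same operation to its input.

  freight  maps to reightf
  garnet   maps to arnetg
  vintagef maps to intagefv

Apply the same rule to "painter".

ainterp

Rule — move the first character to the end.
Doing the same to "painter": "ainterp".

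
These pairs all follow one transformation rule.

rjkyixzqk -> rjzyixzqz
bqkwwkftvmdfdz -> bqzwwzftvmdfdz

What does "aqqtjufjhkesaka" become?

aqqtjufjhzesaza

What's happening: replace every "k" with "z".
On "aqqtjufjhkesaka" that produces "aqqtjufjhzesaza".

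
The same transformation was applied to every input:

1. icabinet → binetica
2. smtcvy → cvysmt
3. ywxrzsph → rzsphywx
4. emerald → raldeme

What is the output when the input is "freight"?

ightfre

What's happening: move the first 3 characters to the end (rotate left by 3).
Doing the same to "freight": "ightfre".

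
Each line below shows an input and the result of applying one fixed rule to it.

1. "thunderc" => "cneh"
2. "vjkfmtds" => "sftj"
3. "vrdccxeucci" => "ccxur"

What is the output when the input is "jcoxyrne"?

exrc

In each case the input is transformed by: keep every other character starting from the second (positions 2nd, 4th, 6th, ...), then swap the first and last characters.
"jcoxyrne" → "cxre" → "exrc".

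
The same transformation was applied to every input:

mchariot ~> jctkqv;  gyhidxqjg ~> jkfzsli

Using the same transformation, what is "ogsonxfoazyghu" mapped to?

uqpzhqcbaijw

In each case the input is transformed by: shift every letter 2 places forward in the alphabet (wrapping around), then delete the first 2 characters.
Doing the same to "ogsonxfoazyghu": "uqpzhqcbaijw".
(Check on "mchariot": → "oejctkqv" → "jctkqv" ✓)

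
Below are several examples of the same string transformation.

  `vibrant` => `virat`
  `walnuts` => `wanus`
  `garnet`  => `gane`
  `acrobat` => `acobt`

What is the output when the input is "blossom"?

The transformation: double every character, then keep one character in every 3, starting at position 1 (positions 1st, 4th, 7th, ...).
On "blossom": the first step gives "bblloossssoomm", and the second then gives "blssm".
(Check on "acrobat": → "aaccrroobbaatt" → "acobt" ✓)

blssm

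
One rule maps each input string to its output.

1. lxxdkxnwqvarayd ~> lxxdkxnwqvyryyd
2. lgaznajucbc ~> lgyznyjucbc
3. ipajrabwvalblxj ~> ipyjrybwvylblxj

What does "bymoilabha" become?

Each output is the input with this applied: replace every "a" with "y".
"bymoilabha" → "bymoilybhy".

bymoilybhy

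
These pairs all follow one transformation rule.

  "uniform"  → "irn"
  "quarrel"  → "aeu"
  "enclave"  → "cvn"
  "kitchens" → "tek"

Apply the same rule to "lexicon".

What's happening: move the first 2 characters to the end (rotate left by 2), then keep one character in every 3, starting at position 1 (positions 1st, 4th, 7th, ...).
On "lexicon": the first step gives "xiconle", and the second then gives "xoe".
(Check on "enclave": → "claveen" → "cvn" ✓)

xoe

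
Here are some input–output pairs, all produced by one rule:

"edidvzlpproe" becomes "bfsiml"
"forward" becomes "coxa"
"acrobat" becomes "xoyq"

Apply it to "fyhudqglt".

The transformation: keep every other character starting from the first (positions 1st, 3rd, 5th, ...), then shift every letter 3 places backward in the alphabet (wrapping around).
Starting from "fyhudqglt": after the first operation, "fhdgt"; after the second, "ceadq".

ceadq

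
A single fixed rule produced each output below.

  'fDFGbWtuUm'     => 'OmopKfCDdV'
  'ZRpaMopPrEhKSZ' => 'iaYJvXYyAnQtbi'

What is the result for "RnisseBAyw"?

What's happening: shift every letter 9 places forward in the alphabet (wrapping around), then flip the case of every letter.
Starting from "RnisseBAyw": after the first operation, "AwrbbnKJhf"; after the second, "aWRBBNkjHF".

aWRBBNkjHF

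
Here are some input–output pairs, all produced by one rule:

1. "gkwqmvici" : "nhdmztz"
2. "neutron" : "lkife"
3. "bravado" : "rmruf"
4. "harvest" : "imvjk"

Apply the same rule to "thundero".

The rule is to delete the first 2 characters, then shift every letter 9 places backward in the alphabet (wrapping around).
"thundero" → "undero" → "leuvif".

leuvif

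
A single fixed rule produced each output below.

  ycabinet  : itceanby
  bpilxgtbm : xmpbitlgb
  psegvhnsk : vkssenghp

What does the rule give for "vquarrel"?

rlqeurav

Each output is the input with this applied: take characters alternately from the front and the back (1st, last, 2nd, 2nd-last, ...), then swap the first and last characters.
Working it through for "vquarrel": intermediate "vlqeurar", final "rlqeurav".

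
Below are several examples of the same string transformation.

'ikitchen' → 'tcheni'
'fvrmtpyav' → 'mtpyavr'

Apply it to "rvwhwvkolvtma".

hwvkolvtmaw

In each case the input is transformed by: delete the first 2 characters, then move the first character to the end.
Applying both steps to "rvwhwvkolvtma": "whwvkolvtma", then "hwvkolvtmaw".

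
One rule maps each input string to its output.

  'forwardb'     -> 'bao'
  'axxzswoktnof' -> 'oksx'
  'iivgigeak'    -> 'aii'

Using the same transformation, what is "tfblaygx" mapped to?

xaf

In each case the input is transformed by: keep one character in every 3, starting at position 2 (positions 2nd, 5th, 8th, ...), then reverse the string.
"tfblaygx" → "fax" → "xaf".
(Check on "iivgigeak": → "iia" → "aii" ✓)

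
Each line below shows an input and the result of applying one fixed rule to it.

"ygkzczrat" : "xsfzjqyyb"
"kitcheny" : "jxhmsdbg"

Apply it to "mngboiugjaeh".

What's happening: shift every letter 1 place backward in the alphabet (wrapping around), then take characters alternately from the front and the back (1st, last, 2nd, 2nd-last, ...).
For "mngboiugjaeh", step one produces "lmfanhtfizdg"; step two turns that into "lgmdfzainfht".

lgmdfzainfht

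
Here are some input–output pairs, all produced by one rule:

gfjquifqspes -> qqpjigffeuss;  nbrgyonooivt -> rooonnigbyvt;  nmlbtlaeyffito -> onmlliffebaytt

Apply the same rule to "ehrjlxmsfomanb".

The pattern: sort the characters into reverse alphabetical order, then move the first 3 characters to the end (rotate left by 3).
Working it through for "ehrjlxmsfomanb": intermediate "xsronmmljhfeba", final "onmmljhfebaxsr".

onmmljhfebaxsr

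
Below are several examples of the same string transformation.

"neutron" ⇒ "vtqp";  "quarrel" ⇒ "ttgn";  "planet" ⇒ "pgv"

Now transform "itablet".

What's happening: delete the first 3 characters, then shift every letter 2 places forward in the alphabet (wrapping around).
For "itablet", step one produces "blet"; step two turns that into "dngv".
(Check on "quarrel": → "rrel" → "ttgn" ✓)

dngv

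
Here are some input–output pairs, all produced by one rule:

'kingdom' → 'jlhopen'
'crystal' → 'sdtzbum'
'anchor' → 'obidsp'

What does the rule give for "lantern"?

bmuosfo

The transformation: swap each adjacent pair of characters (1↔2, 3↔4, ...), then shift every letter 1 place forward in the alphabet (wrapping around).
Working it through for "lantern": intermediate "altnren", final "bmuosfo".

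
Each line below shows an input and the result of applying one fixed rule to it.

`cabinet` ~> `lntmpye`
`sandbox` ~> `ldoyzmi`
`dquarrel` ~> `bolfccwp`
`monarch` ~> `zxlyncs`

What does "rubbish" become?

The rule is to swap each adjacent pair of characters (1↔2, 3↔4, ...), then shift every letter 11 places forward in the alphabet (wrapping around).
On "rubbish": the first step gives "urbbsih", and the second then gives "fcmmdts".

fcmmdts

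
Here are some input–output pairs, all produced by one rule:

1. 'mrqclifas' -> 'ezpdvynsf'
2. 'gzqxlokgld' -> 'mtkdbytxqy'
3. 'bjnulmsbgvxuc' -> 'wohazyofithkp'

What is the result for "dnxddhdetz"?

Each output is the input with this applied: shift every letter 13 places forward in the alphabet (wrapping around) — i.e. ROT13, then swap each adjacent pair of characters (1↔2, 3↔4, ...).
Starting from "dnxddhdetz": after the first operation, "qakqquqrgm"; after the second, "aqqkuqrqmg".

aqqkuqrqmg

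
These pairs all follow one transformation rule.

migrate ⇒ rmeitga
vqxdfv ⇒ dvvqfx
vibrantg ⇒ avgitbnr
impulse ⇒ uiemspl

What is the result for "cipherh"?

hchirpe

The transformation: take characters alternately from the front and the back (1st, last, 2nd, 2nd-last, ...), then move the last character to the front.
For "cipherh", step one produces "chirpeh"; step two turns that into "hchirpe".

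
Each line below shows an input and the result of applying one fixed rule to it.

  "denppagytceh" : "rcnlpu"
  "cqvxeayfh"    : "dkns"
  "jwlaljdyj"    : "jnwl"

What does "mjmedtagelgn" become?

wrgtya

Rule — shift every letter 13 places forward in the alphabet (wrapping around) — i.e. ROT13, then keep every other character starting from the second (positions 2nd, 4th, 6th, ...).
On "mjmedtagelgn" that produces "wrgtya".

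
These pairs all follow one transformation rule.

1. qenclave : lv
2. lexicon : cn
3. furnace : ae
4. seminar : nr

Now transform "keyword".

Looking at the pairs, the operation is to keep every other character starting from the first (positions 1st, 3rd, 5th, ...), then delete the first 2 characters.
Applying both steps to "keyword": "kyod", then "od".
(Check on "furnace": → "frae" → "ae" ✓)

od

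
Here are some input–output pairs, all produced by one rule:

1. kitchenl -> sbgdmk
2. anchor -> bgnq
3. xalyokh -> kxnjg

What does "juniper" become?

mhodq

Looking at the pairs, the operation is to shift every letter 1 place backward in the alphabet (wrapping around), then delete the first 2 characters.
On "juniper": the first step gives "itmhodq", and the second then gives "mhodq".
(Check on "xalyokh": → "wzkxnjg" → "kxnjg" ✓)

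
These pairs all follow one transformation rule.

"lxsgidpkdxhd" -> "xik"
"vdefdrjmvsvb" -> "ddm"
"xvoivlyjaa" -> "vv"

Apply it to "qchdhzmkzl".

ch

Each output is the input with this applied: delete the last 3 characters, then keep one character in every 3, starting at position 2 (positions 2nd, 5th, 8th, ...).
For "qchdhzmkzl" the result is "ch".
(Check on "vdefdrjmvsvb": → "vdefdrjmv" → "ddm" ✓)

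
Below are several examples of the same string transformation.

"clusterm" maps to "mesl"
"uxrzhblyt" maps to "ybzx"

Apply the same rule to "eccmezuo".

ozmc

What's happening: keep every other character starting from the second (positions 2nd, 4th, 6th, ...), then reverse the string.
Working it through for "eccmezuo": intermediate "cmzo", final "ozmc".
(Check on "uxrzhblyt": → "xzby" → "ybzx" ✓)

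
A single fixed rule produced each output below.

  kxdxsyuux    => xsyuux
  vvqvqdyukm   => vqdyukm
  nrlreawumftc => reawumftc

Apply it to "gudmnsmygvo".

The transformation: delete the first 3 characters.
Applying that to "gudmnsmygvo" gives "mnsmygvo".

mnsmygvo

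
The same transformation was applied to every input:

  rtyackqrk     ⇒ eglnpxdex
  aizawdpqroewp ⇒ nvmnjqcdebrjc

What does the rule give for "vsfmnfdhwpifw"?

ifszasqujcvsj

What's happening: shift every letter 13 places forward in the alphabet (wrapping around) — i.e. ROT13.
For "vsfmnfdhwpifw" the result is "ifszasqujcvsj".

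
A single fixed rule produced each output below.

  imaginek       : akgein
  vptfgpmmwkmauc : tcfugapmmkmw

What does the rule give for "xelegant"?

In each case the input is transformed by: delete the first 2 characters, then take characters alternately from the front and the back (1st, last, 2nd, 2nd-last, ...).
"xelegant" → "legant" → "ltenga".

ltenga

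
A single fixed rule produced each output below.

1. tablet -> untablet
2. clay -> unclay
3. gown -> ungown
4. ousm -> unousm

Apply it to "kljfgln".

The rule is to prepend "un".
"kljfgln" → "unkljfgln".

unkljfgln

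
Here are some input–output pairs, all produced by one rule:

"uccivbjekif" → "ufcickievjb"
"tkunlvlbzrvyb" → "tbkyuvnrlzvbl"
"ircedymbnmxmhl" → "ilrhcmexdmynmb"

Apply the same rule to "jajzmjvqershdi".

The pattern: take characters alternately from the front and the back (1st, last, 2nd, 2nd-last, ...).
"jajzmjvqershdi" → "jiadjhzsmrjevq".

jiadjhzsmrjevq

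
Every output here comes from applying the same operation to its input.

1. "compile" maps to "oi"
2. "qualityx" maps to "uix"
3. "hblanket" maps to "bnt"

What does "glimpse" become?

Each output is the input with this applied: keep one character in every 3, starting at position 2 (positions 2nd, 5th, 8th, ...).
On "glimpse" that produces "lp".

lp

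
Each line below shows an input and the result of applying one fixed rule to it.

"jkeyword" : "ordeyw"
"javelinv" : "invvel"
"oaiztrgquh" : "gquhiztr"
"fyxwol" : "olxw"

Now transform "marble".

lerb

What's happening: delete the first 2 characters, then swap the front and back halves of the string.
"marble" → "rble" → "lerb".
(Check on "fyxwol": → "xwol" → "olxw" ✓)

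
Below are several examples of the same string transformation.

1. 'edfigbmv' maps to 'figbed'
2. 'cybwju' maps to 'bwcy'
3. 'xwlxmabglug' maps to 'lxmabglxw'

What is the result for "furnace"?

rnafu

What's happening: delete the last 2 characters, then move the first 2 characters to the end (rotate left by 2).
Applying both steps to "furnace": "furna", then "rnafu".
(Check on "xwlxmabglug": → "xwlxmabgl" → "lxmabglxw" ✓)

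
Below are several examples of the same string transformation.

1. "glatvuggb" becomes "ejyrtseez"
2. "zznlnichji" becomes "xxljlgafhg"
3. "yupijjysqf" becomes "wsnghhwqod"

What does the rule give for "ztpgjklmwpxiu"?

xrnehijkunvgs

Rule — shift every letter 2 places backward in the alphabet (wrapping around).
Applying that to "ztpgjklmwpxiu" gives "xrnehijkunvgs".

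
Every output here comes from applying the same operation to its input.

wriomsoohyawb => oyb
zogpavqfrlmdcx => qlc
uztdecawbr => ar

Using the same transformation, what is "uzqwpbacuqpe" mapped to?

Each output is the input with this applied: keep one character in every 3, starting at position 1 (positions 1st, 4th, 7th, ...), then delete the first 2 characters.
Starting from "uzqwpbacuqpe": after the first operation, "uwaq"; after the second, "aq".

aq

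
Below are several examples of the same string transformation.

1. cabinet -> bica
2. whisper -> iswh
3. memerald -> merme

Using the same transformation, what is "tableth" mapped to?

What's happening: delete the last 3 characters, then move the first 2 characters to the end (rotate left by 2).
"tableth" → "tabl" → "blta".

blta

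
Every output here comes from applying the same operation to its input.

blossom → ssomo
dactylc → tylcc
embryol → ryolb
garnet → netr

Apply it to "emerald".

The rule is to delete the first 2 characters, then move the first character to the end.
Applying both steps to "emerald": "erald", then "ralde".
(Check on "garnet": → "rnet" → "netr" ✓)

ralde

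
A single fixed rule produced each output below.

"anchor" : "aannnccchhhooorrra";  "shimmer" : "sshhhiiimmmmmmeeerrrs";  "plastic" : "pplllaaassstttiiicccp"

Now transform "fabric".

In each case the input is transformed by: repeat every character 3 times, then move the first character to the end.
"fabric" → "fffaaabbbrrriiiccc" → "ffaaabbbrrriiicccf".

ffaaabbbrrriiicccf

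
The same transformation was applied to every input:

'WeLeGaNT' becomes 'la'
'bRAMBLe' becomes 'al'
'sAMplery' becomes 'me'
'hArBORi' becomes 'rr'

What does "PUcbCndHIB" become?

cni

Each output is the input with this applied: keep one character in every 3, starting at position 3 (positions 3rd, 6th, 9th, ...), then convert every letter to lowercase.
For "PUcbCndHIB", step one produces "cnI"; step two turns that into "cni".
(Check on "sAMplery": → "Me" → "me" ✓)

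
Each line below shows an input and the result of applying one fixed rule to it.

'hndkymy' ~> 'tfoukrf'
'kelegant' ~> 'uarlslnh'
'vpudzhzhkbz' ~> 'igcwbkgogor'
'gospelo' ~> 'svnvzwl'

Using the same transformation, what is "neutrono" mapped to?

uvulbayv

In each case the input is transformed by: move the last 2 characters to the front (rotate right by 2), then shift every letter 7 places forward in the alphabet (wrapping around).
Working it through for "neutrono": intermediate "noneutro", final "uvulbayv".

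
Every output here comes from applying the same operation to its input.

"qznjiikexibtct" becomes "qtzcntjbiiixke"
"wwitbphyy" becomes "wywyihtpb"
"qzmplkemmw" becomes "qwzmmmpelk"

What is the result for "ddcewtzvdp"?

dpddcvezwt

In each case the input is transformed by: take characters alternately from the front and the back (1st, last, 2nd, 2nd-last, ...).
"ddcewtzvdp" → "dpddcvezwt".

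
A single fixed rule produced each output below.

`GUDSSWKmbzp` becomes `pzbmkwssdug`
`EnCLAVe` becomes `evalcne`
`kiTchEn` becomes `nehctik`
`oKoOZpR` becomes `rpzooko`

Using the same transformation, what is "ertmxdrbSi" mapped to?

Rule — reverse the string, then convert every letter to lowercase.
Working it through for "ertmxdrbSi": intermediate "iSbrdxmtre", final "isbrdxmtre".

isbrdxmtre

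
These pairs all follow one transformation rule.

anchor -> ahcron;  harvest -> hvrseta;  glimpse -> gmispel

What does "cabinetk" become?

Rule — swap each adjacent pair of characters (1↔2, 3↔4, ...), then move the first character to the end.
For "cabinetk", step one produces "acibenkt"; step two turns that into "cibenkta".

cibenkta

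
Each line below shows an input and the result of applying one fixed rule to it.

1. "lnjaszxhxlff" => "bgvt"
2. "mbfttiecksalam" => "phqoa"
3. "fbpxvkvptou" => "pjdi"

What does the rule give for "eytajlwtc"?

mxh

What's happening: keep one character in every 3, starting at position 2 (positions 2nd, 5th, 8th, ...), then shift every letter 12 places backward in the alphabet (wrapping around).
On "eytajlwtc": the first step gives "yjt", and the second then gives "mxh".
(Check on "mbfttiecksalam": → "btcam" → "phqoa" ✓)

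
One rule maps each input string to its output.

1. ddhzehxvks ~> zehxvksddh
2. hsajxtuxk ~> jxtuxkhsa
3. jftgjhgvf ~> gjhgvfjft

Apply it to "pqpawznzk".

awznzkpqp

Rule — move the first 3 characters to the end (rotate left by 3).
Applying that to "pqpawznzk" gives "awznzkpqp".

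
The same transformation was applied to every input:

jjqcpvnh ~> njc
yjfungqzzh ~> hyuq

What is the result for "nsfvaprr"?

What's happening: keep one character in every 3, starting at position 1 (positions 1st, 4th, 7th, ...), then move the last character to the front.
So "nsfvaprr" becomes "rnv".
(Check on "jjqcpvnh": → "jcn" → "njc" ✓)

rnv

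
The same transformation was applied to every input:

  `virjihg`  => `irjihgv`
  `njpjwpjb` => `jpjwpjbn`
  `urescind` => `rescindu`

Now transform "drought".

roughtd

The pattern: move the first character to the end.
Applying that to "drought" gives "roughtd".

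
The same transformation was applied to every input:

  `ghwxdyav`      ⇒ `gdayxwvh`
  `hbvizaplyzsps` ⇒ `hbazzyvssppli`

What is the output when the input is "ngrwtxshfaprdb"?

dbaxwtsrrpnhgf

The pattern: sort the characters into reverse alphabetical order, then move the last 3 characters to the front (rotate right by 3).
Doing the same to "ngrwtxshfaprdb": "dbaxwtsrrpnhgf".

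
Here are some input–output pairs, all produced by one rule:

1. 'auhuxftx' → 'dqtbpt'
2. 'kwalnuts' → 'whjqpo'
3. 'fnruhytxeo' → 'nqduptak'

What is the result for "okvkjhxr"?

In each case the input is transformed by: shift every letter 4 places backward in the alphabet (wrapping around), then delete the first 2 characters.
Applying both steps to "okvkjhxr": "kgrgfdtn", then "rgfdtn".

rgfdtn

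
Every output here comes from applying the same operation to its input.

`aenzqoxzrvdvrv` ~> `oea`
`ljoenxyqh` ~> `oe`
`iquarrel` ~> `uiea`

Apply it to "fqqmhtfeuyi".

uie

What's happening: sort the characters into reverse alphabetical order, then keep only the vowels.
For "fqqmhtfeuyi", step one produces "yutqqmihffe"; step two turns that into "uie".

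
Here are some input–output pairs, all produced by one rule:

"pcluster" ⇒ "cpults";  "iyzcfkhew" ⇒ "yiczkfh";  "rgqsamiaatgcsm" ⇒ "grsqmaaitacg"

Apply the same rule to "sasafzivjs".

asaszfvi

Each output is the input with this applied: delete the last 2 characters, then swap each adjacent pair of characters (1↔2, 3↔4, ...).
Doing the same to "sasafzivjs": "asaszfvi".
(Check on "rgqsamiaatgcsm": → "rgqsamiaatgc" → "grsqmaaitacg" ✓)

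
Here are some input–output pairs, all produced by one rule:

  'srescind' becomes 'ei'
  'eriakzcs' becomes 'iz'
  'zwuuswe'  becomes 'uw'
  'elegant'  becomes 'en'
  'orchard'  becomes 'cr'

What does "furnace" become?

rc

Each output is the input with this applied: keep one character in every 3, starting at position 3 (positions 3rd, 6th, 9th, ...).
Applying that to "furnace" gives "rc".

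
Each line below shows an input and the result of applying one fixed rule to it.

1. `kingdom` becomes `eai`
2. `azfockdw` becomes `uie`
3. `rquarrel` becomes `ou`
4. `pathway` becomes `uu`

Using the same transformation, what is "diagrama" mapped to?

The pattern: shift every letter 6 places backward in the alphabet (wrapping around), then keep only the vowels.
Working it through for "diagrama": intermediate "xcualugu", final "uauu".

uauu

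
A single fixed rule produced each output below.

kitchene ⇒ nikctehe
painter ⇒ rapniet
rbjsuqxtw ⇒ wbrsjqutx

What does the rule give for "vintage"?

eivtnga

The pattern: swap each adjacent pair of characters (1↔2, 3↔4, ...), then move the last character to the front.
Applying both steps to "vintage": "ivtngae", then "eivtnga".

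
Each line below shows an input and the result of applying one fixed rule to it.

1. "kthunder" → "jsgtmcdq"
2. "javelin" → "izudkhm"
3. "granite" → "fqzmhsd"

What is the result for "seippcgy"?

In each case the input is transformed by: shift every letter 1 place backward in the alphabet (wrapping around).
Doing the same to "seippcgy": "rdhoobfx".

rdhoobfx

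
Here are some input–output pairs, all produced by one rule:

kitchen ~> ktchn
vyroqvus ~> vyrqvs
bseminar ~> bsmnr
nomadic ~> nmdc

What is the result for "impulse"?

mpls

Looking at the pairs, the operation is to remove every vowel.
On "impulse" that produces "mpls".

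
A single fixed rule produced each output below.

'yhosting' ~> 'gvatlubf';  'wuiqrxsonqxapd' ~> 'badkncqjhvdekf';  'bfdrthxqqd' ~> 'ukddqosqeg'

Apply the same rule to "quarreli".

eryvdhne

The pattern: shift every letter 13 places forward in the alphabet (wrapping around) — i.e. ROT13, then swap the front and back halves of the string.
On "quarreli": the first step gives "dhneeryv", and the second then gives "eryvdhne".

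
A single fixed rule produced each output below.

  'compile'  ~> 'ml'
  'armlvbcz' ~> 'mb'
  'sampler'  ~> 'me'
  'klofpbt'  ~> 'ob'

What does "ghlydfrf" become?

Rule — keep one character in every 3, starting at position 3 (positions 3rd, 6th, 9th, ...).
Doing the same to "ghlydfrf": "lf".

lf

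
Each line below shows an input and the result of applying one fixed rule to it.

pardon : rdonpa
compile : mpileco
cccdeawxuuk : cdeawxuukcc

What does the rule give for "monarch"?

Looking at the pairs, the operation is to move the first 2 characters to the end (rotate left by 2).
So "monarch" becomes "narchmo".

narchmo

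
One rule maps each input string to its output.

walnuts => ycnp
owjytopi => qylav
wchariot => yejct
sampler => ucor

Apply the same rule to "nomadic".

Looking at the pairs, the operation is to delete the last 3 characters, then shift every letter 2 places forward in the alphabet (wrapping around).
For "nomadic", step one produces "noma"; step two turns that into "pqoc".

pqoc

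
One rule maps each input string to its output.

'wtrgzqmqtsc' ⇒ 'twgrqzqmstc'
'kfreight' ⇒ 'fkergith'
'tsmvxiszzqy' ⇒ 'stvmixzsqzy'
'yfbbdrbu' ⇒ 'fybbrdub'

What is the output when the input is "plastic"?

lpsaitc

Rule — swap each adjacent pair of characters (1↔2, 3↔4, ...).
For "plastic" the result is "lpsaitc".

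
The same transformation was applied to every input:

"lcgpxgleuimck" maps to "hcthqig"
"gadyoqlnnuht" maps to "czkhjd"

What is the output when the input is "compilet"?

yiea

Looking at the pairs, the operation is to keep every other character starting from the first (positions 1st, 3rd, 5th, ...), then shift every letter 4 places backward in the alphabet (wrapping around).
Working it through for "compilet": intermediate "cmie", final "yiea".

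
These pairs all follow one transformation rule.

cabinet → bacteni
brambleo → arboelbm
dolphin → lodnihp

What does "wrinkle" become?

The pattern: reverse the string, then move the last 3 characters to the front (rotate right by 3).
Starting from "wrinkle": after the first operation, "elknirw"; after the second, "irwelkn".

irwelkn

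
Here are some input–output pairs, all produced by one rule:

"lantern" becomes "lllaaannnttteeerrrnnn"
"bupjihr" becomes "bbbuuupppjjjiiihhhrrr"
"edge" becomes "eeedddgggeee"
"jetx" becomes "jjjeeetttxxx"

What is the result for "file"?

fffiiillleee

Looking at the pairs, the operation is to repeat every character 3 times.
On "file" that produces "fffiiillleee".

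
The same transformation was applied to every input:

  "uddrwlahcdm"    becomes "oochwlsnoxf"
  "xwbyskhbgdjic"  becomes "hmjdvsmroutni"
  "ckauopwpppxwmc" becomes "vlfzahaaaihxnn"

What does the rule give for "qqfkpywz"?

bqvajhkb

In each case the input is transformed by: shift every letter 11 places forward in the alphabet (wrapping around), then move the first character to the end.
For "qqfkpywz", step one produces "bbqvajhk"; step two turns that into "bqvajhkb".
(Check on "xwbyskhbgdjic": → "ihmjdvsmroutn" → "hmjdvsmroutni" ✓)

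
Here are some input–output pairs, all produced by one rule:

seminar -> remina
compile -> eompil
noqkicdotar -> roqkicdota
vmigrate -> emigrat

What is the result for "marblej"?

jarble

The pattern: delete the first character, then move the last character to the front.
Applying that to "marblej" gives "jarble".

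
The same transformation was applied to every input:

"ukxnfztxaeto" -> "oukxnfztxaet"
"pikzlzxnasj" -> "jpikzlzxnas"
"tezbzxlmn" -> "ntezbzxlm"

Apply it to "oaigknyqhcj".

joaigknyqhc

Each output is the input with this applied: move the last character to the front.
Applying that to "oaigknyqhcj" gives "joaigknyqhc".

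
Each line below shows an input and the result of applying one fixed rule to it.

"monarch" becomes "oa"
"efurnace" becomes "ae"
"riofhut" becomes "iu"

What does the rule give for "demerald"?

eea

In each case the input is transformed by: keep every other character starting from the second (positions 2nd, 4th, 6th, ...), then keep only the vowels.
"demerald" → "eead" → "eea".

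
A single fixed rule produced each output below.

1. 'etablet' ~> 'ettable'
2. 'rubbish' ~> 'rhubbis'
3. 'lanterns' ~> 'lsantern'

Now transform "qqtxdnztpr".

In each case the input is transformed by: swap the first and last characters, then move the last character to the front.
Applying that to "qqtxdnztpr" gives "qrqtxdnztp".

qrqtxdnztp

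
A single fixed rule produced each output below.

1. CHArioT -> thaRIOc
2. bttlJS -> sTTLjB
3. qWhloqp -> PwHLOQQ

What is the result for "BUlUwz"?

Rule — flip the case of every letter, then swap the first and last characters.
Working it through for "BUlUwz": intermediate "buLuWZ", final "ZuLuWb".

ZuLuWb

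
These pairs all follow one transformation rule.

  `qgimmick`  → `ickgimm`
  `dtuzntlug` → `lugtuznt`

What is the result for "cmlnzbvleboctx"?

Looking at the pairs, the operation is to delete the first character, then move the last 3 characters to the front (rotate right by 3).
Applying that to "cmlnzbvleboctx" gives "ctxmlnzbvlebo".

ctxmlnzbvlebo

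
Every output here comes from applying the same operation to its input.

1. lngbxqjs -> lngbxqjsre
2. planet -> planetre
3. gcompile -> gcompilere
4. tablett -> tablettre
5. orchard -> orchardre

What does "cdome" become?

In each case the input is transformed by: append "re".
On "cdome" that produces "cdomere".

cdomere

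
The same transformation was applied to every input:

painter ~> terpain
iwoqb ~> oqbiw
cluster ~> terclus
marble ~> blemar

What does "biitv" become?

itvbi

Rule — move the last 3 characters to the front (rotate right by 3).
Applying that to "biitv" gives "itvbi".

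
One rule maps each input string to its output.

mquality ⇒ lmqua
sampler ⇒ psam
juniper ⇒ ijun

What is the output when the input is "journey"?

The rule is to delete the last 3 characters, then move the last character to the front.
On "journey": the first step gives "jour", and the second then gives "rjou".

rjou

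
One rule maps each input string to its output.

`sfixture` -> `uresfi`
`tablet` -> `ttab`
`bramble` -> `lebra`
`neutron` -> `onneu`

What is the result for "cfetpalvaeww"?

Each output is the input with this applied: move the first 3 characters to the end (rotate left by 3), then delete the first 2 characters.
Applying that to "cfetpalvaeww" gives "alvaewwcfe".

alvaewwcfe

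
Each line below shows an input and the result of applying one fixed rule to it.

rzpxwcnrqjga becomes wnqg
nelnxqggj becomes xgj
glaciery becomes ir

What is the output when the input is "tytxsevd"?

The pattern: delete the first 3 characters, then keep every other character starting from the second (positions 2nd, 4th, 6th, ...).
For "tytxsevd", step one produces "xsevd"; step two turns that into "sv".
(Check on "glaciery": → "ciery" → "ir" ✓)

sv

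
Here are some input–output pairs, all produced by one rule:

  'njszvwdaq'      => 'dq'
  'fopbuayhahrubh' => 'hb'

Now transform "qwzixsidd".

The rule is to swap each adjacent pair of characters (1↔2, 3↔4, ...), then keep only the last 2 characters.
So "qwzixsidd" becomes "id".

id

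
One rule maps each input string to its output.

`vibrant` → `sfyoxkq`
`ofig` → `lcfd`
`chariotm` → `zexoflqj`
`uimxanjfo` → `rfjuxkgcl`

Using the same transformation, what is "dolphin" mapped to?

alimefk

In each case the input is transformed by: shift every letter 3 places backward in the alphabet (wrapping around).
Applying that to "dolphin" gives "alimefk".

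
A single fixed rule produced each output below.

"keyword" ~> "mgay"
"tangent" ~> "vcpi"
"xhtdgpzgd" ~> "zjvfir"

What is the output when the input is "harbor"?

jct

The transformation: delete the last 3 characters, then shift every letter 2 places forward in the alphabet (wrapping around).
On "harbor": the first step gives "har", and the second then gives "jct".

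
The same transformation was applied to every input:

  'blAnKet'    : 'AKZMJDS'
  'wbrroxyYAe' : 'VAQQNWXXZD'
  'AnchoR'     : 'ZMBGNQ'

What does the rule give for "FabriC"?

In each case the input is transformed by: shift every letter 1 place backward in the alphabet (wrapping around), then convert every letter to uppercase.
Applying that to "FabriC" gives "EZAQHB".

EZAQHB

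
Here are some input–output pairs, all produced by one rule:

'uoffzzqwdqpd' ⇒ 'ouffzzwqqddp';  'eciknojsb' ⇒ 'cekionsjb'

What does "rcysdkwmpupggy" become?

crsykdmwupgpyg

The transformation: swap each adjacent pair of characters (1↔2, 3↔4, ...).
"rcysdkwmpupggy" → "crsykdmwupgpyg".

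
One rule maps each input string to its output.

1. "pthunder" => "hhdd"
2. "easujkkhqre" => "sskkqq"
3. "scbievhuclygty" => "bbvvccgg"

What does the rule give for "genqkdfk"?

nndd

The pattern: keep one character in every 3, starting at position 3 (positions 3rd, 6th, 9th, ...), then double every character.
Applying both steps to "genqkdfk": "nd", then "nndd".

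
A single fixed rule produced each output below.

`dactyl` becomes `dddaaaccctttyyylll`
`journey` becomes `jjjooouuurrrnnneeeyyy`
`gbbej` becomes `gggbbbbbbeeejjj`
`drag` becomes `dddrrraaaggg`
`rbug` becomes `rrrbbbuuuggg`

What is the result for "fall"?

Looking at the pairs, the operation is to repeat every character 3 times.
For "fall" the result is "fffaaallllll".

fffaaallllll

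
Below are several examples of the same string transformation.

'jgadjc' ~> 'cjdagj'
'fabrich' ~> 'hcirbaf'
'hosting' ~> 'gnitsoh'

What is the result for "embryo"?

Looking at the pairs, the operation is to reverse the string.
So "embryo" becomes "oyrbme".

oyrbme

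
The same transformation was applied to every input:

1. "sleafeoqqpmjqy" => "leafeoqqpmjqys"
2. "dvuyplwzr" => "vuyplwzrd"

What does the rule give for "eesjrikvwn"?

What's happening: move the first character to the end.
Applying that to "eesjrikvwn" gives "esjrikvwne".

esjrikvwne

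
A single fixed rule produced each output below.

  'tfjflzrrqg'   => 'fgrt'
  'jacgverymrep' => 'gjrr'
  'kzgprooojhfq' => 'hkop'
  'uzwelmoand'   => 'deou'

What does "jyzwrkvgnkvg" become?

The pattern: keep one character in every 3, starting at position 1 (positions 1st, 4th, 7th, ...), then sort the characters into alphabetical order.
"jyzwrkvgnkvg" → "jwvk" → "jkvw".

jkvw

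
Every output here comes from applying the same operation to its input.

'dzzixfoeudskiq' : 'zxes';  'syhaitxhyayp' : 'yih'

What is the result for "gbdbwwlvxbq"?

bwv

In each case the input is transformed by: delete the last 3 characters, then keep one character in every 3, starting at position 2 (positions 2nd, 5th, 8th, ...).
For "gbdbwwlvxbq", step one produces "gbdbwwlv"; step two turns that into "bwv".
(Check on "dzzixfoeudskiq": → "dzzixfoeuds" → "zxes" ✓)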